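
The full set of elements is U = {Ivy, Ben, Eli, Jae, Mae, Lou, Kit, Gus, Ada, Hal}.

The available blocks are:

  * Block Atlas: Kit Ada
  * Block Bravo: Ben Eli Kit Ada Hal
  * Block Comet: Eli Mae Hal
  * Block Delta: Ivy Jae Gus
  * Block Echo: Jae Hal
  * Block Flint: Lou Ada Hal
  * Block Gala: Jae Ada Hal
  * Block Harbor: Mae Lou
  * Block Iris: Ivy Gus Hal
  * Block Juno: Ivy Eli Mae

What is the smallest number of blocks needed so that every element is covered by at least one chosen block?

3

Take {Bravo, Delta, Harbor}. Their union is {Ivy, Ben, Eli, Jae, Mae, Lou, Kit, Gus, Ada, Hal}, which is all 10 elements.
Only Bravo contains Ben, so Bravo is forced; the remaining 5 elements need at least 2 more blocks (each remaining block adds at most 3) — so at least 3 blocks are needed, and 3 is optimal.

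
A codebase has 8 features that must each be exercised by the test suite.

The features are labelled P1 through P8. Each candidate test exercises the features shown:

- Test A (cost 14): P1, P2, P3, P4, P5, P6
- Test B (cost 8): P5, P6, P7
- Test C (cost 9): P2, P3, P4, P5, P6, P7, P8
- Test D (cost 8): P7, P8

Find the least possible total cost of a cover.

A, D together cover every feature (A ∪ D = {P1, P2, P3, P4, P5, P6, P7, P8}); total cost 14 + 8 = 22.
The greedy pick C, A costs 23; no covering selection beats 22.

22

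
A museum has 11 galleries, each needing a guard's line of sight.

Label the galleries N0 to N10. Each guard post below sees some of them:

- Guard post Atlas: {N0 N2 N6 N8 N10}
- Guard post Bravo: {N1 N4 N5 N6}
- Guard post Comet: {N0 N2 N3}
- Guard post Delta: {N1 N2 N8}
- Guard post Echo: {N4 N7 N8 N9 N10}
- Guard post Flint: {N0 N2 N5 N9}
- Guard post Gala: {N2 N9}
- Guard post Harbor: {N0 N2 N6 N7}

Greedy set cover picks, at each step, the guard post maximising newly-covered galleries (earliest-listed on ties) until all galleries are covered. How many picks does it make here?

4

Greedy: pick Atlas (covers 5 new) → pick Bravo (covers 3 new) → pick Echo (covers 2 new) → pick Comet (covers 1 new). Total picks: 4.
(The true minimum cover uses only 3 guard posts, so greedy is not optimal here.)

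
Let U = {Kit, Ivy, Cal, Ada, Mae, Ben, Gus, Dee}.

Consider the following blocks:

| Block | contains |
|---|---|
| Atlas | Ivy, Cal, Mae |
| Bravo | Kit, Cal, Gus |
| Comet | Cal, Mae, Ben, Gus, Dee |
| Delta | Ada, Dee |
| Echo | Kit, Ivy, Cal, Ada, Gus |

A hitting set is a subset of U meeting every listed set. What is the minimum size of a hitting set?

2

The 2 elements {Cal, Ada} hit every block.
The blocks Atlas, Delta are pairwise disjoint, so any hitting set needs a separate element for each — at least 2. Hence 2 is optimal.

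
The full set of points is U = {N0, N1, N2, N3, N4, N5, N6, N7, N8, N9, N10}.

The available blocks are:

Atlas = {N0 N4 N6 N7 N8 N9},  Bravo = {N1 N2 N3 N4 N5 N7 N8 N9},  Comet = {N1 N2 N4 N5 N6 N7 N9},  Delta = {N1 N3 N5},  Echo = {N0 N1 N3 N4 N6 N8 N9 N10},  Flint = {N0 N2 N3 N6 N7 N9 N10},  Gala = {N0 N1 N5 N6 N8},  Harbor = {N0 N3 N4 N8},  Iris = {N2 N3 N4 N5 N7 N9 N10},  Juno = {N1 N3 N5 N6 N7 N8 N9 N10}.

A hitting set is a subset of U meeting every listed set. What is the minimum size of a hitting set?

2

H = {N0, N5} meets every block (each contains at least one member of H), and |H| = 2.
The blocks Atlas, Delta are pairwise disjoint, so any hitting set needs a separate point for each — at least 2. Hence 2 is optimal.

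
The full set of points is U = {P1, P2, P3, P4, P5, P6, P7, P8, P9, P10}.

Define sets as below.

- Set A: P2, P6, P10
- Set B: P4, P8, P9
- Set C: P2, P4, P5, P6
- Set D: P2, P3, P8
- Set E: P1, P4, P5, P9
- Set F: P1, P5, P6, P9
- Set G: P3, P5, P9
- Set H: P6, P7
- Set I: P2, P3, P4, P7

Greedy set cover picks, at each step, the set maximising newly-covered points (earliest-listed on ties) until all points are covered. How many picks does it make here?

5

Greedy: pick C (covers 4 new) → pick B (covers 2 new) → pick I (covers 2 new) → pick A (covers 1 new) → pick E (covers 1 new). Total picks: 5.
(The true minimum cover uses only 4 sets, so greedy is not optimal here.)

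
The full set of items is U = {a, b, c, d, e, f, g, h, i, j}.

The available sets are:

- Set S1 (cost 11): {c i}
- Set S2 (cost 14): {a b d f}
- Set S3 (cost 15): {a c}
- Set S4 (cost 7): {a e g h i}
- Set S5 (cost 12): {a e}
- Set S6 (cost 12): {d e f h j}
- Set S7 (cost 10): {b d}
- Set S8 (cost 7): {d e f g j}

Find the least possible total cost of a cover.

S1, S4, S7, S8 together cover every item (S1 ∪ S4 ∪ S7 ∪ S8 = {a, b, c, d, e, f, g, h, i, j}); total cost 11 + 7 + 10 + 7 = 35.
No covering selection has total cost below 35.

35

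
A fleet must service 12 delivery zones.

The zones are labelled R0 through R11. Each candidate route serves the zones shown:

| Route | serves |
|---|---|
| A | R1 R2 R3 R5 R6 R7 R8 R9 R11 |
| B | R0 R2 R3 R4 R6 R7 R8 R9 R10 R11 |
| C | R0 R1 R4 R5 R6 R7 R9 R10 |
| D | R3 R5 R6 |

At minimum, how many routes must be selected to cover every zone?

A and C together: A ∪ C = {R0, R1, R2, R3, R4, R5, R6, R7, R8, R9, R10, R11} — every zone is covered.
No single route has all 12 zones (the largest, B, has 10), so 2 is optimal.

2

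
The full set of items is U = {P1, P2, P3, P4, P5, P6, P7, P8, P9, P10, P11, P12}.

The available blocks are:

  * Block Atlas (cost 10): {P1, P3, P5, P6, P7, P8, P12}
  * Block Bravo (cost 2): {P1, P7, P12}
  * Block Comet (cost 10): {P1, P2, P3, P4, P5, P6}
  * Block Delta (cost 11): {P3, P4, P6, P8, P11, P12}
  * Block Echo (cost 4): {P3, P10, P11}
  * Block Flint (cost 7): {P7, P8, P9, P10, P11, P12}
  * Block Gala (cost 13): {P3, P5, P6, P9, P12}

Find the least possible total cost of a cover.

Comet, Flint together cover every item (Comet ∪ Flint = {P1, P2, P3, P4, P5, P6, P7, P8, P9, P10, P11, P12}); total cost 10 + 7 = 17.
The greedy pick Bravo, Echo, Comet, Flint costs 23; no covering selection beats 17.

17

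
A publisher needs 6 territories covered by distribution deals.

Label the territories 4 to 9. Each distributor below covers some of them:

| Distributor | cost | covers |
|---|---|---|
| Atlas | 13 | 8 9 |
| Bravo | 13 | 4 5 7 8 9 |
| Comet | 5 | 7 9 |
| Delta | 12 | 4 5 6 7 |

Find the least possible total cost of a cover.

Atlas, Delta together cover every territory (Atlas ∪ Delta = {4, 5, 6, 7, 8, 9}); total cost 13 + 12 = 25.
The greedy pick Comet, Delta, Atlas costs 30; no covering selection beats 25.

25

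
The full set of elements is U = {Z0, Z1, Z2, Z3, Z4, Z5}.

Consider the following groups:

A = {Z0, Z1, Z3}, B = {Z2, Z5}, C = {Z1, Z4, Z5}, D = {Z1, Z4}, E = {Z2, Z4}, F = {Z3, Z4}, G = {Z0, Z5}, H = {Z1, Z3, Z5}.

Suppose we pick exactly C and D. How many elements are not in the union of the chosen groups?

Union of C, D = {Z1, Z4, Z5}.
Not covered: Z0, Z2, Z3 — 3 elements.

3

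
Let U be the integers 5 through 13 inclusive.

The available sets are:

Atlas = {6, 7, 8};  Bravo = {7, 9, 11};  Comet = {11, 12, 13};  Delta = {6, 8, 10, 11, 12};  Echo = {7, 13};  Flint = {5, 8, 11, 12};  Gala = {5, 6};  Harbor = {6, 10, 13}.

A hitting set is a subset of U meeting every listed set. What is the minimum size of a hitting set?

3

The 3 items {6, 11, 13} hit every set.
No choice of 2 items meets every set, so 3 is the minimum.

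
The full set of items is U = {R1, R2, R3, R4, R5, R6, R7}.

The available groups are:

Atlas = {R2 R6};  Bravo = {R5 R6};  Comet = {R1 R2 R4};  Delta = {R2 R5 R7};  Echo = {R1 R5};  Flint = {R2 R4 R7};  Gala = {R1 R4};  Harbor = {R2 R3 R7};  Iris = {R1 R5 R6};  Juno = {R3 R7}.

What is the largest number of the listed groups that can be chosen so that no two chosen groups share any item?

3

Bravo, Gala, Juno are pairwise disjoint (Bravo={R5,R6}; Gala={R1,R4}; Juno={R3,R7}).
Every remaining group overlaps one of these, and no 4 of the listed groups are pairwise disjoint, so 3 is the maximum.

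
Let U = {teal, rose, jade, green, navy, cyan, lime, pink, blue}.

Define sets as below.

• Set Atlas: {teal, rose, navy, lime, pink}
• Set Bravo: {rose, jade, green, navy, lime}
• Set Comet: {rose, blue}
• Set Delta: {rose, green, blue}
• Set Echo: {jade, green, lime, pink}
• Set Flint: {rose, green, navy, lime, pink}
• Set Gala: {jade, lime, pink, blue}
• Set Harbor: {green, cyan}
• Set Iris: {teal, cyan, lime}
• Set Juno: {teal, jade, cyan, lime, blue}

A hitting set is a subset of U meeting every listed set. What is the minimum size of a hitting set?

The 3 points {cyan, lime, blue} hit every set.
No choice of 2 points meets every set, so 3 is the minimum.

3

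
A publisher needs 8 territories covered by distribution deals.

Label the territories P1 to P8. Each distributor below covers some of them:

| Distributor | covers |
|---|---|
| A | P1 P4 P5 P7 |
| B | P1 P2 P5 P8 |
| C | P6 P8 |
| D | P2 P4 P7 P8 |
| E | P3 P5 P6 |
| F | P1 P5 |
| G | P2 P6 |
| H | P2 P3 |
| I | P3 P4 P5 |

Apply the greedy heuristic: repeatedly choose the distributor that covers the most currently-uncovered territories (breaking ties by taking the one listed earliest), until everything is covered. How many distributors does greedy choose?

Greedy: pick A (covers 4 new) → pick B (covers 2 new) → pick E (covers 2 new). Total picks: 3.

3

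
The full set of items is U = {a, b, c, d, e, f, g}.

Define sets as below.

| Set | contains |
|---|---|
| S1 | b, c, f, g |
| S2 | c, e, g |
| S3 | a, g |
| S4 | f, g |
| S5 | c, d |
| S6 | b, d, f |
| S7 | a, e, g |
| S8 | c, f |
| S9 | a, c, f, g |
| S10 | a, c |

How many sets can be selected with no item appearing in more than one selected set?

2

S6, S7 are pairwise disjoint (S6={b,d,f}; S7={a,e,g}).
Every remaining set overlaps one of these, and no 3 of the listed sets are pairwise disjoint, so 2 is the maximum.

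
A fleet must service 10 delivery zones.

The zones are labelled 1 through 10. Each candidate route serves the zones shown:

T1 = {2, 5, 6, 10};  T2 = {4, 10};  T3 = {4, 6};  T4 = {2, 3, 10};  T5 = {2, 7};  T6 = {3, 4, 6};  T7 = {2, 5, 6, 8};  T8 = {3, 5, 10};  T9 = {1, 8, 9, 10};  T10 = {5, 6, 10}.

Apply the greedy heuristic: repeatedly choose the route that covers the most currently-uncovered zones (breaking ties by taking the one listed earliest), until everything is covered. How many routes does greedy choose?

Greedy: pick T1 (covers 4 new) → pick T9 (covers 3 new) → pick T6 (covers 2 new) → pick T5 (covers 1 new). Total picks: 4.

4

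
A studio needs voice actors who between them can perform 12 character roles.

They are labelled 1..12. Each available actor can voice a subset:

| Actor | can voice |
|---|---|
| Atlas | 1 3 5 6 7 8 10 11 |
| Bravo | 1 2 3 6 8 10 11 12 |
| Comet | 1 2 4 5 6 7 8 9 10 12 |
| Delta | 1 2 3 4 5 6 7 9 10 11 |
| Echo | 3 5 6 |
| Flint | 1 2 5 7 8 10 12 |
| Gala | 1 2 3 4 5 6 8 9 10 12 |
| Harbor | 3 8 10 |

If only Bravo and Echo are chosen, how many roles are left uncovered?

Union of Bravo, Echo = {1, 2, 3, 5, 6, 8, 10, 11, 12}.
Not covered: 4, 7, 9 — 3 roles.

3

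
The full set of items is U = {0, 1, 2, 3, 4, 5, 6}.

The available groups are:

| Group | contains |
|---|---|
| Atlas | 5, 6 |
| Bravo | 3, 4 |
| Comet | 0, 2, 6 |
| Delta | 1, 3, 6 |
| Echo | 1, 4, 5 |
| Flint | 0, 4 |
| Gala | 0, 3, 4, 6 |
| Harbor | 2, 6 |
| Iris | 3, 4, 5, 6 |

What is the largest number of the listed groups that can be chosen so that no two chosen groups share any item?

Atlas, Flint are pairwise disjoint (Atlas={5,6}; Flint={0,4}).
Every remaining group overlaps one of these, and no 3 of the listed groups are pairwise disjoint, so 2 is the maximum.

2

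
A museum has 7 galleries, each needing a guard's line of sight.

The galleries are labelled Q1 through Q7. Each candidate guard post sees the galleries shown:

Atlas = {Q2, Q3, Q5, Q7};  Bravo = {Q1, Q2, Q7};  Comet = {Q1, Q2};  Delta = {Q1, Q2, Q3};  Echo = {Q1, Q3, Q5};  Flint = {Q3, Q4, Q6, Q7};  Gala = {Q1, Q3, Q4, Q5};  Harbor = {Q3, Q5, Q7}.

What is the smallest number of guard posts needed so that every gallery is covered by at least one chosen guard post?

3

Take {Delta, Echo, Flint}. Their union is {Q1, Q2, Q3, Q4, Q5, Q6, Q7}, which is all 7 galleries.
Only Flint contains Q6, so Flint is forced; the remaining 3 galleries need at least 2 more guard posts (each remaining guard post adds at most 2) — so at least 3 guard posts are needed, and 3 is optimal.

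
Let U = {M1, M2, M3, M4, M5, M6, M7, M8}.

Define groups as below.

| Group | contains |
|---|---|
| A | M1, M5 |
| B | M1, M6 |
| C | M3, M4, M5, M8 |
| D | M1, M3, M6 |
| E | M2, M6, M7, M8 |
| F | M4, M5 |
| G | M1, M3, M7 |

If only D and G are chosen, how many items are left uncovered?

Union of D, G = {M1, M3, M6, M7}.
Not covered: M2, M4, M5, M8 — 4 items.

4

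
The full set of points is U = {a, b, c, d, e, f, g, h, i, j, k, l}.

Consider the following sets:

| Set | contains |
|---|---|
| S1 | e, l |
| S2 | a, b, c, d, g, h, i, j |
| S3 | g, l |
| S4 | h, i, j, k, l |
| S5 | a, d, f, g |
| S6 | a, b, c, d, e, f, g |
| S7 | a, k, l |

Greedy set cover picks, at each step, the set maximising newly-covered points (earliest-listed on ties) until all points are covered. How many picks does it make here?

Greedy: pick S2 (covers 8 new) → pick S1 (covers 2 new) → pick S4 (covers 1 new) → pick S5 (covers 1 new). Total picks: 4.
(The true minimum cover uses only 2 sets, so greedy is not optimal here.)

4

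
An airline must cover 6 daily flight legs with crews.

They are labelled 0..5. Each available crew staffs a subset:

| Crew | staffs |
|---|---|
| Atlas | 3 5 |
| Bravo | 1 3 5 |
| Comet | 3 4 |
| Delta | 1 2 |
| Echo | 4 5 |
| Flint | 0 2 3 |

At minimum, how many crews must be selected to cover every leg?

3

Bravo and Echo and Flint together: Bravo ∪ Echo ∪ Flint = {0, 1, 2, 3, 4, 5} — every leg is covered.
Only Flint contains 0, so Flint is forced; the remaining 3 legs need at least 2 more crews (each remaining crew adds at most 2) — so at least 3 crews are needed, and 3 is optimal.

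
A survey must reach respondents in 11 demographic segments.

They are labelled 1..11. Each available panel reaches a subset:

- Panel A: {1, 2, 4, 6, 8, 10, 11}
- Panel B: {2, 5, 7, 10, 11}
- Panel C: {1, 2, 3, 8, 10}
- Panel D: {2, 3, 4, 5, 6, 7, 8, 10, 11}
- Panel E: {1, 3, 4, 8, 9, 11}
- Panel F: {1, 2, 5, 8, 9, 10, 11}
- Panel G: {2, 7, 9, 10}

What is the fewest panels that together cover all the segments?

D and E together: D ∪ E = {1, 2, 3, 4, 5, 6, 7, 8, 9, 10, 11} — every segment is covered.
No single panel has all 11 segments (the largest, D, has 9), so 2 is optimal.

2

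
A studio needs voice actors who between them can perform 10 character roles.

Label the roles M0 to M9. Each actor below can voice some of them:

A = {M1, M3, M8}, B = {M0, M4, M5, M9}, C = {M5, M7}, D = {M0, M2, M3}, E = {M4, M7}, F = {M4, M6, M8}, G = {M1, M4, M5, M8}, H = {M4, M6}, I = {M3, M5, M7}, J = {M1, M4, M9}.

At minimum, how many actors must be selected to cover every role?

4

Take {C, D, F, J}. Their union is {M0, M1, M2, M3, M4, M5, M6, M7, M8, M9}, which is all 10 roles.
No 3 of the 10 actors cover everything (all 120 combinations miss at least one role), so 4 is optimal.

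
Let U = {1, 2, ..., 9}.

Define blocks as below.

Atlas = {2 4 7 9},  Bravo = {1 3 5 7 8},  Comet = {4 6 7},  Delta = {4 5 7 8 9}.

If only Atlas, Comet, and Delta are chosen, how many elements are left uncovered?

Union of Atlas, Comet, Delta = {2, 4, 5, 6, 7, 8, 9}.
Not covered: 1, 3 — 2 elements.

2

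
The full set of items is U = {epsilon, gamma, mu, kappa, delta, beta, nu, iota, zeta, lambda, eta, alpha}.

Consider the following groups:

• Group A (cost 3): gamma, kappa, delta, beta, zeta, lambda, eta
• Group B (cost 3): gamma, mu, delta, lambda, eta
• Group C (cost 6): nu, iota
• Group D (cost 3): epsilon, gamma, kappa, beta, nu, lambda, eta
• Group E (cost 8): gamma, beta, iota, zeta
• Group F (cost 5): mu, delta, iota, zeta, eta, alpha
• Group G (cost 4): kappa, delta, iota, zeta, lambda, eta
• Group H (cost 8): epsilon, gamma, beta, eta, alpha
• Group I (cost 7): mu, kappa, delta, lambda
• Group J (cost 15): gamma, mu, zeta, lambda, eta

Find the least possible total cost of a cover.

D, F together cover every item (D ∪ F = {epsilon, gamma, mu, kappa, delta, beta, nu, iota, zeta, lambda, eta, alpha}); total cost 3 + 5 = 8.
The greedy pick A, D, F costs 11; no covering selection beats 8.

8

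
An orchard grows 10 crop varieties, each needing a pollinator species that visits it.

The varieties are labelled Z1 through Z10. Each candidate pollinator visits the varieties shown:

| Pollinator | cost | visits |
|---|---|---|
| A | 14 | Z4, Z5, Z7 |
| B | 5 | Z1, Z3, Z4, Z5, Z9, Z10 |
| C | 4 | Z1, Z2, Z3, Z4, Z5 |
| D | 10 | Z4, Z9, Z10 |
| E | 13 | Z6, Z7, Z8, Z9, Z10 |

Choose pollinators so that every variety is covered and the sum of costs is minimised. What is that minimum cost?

17

C, E together cover every variety (C ∪ E = {Z1, Z2, Z3, Z4, Z5, Z6, Z7, Z8, Z9, Z10}); total cost 4 + 13 = 17.
The greedy pick C, B, E costs 22; no covering selection beats 17.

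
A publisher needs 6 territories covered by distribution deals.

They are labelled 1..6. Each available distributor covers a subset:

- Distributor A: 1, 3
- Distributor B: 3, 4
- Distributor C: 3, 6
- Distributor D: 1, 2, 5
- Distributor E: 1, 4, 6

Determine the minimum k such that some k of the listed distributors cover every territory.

Take {C, D, E}. Their union is {1, 2, 3, 4, 5, 6}, which is all 6 territories.
Only D contains 2, so D is forced; the remaining 3 territories need at least 2 more distributors (each remaining distributor adds at most 2) — so at least 3 distributors are needed, and 3 is optimal.

3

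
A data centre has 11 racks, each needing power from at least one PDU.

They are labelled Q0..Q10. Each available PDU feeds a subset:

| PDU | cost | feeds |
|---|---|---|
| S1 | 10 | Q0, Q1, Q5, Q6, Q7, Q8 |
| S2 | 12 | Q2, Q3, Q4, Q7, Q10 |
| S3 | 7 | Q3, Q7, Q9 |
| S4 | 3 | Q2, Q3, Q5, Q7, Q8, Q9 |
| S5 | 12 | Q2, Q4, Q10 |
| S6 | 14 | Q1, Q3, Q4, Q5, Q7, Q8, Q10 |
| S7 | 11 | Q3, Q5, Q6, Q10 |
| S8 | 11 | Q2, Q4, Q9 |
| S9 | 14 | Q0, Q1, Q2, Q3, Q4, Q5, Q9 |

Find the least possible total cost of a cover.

25

S1, S4, S5 together cover every rack (S1 ∪ S4 ∪ S5 = {Q0, Q1, Q2, Q3, Q4, Q5, Q6, Q7, Q8, Q9, Q10}); total cost 10 + 3 + 12 = 25.
No covering selection has total cost below 25.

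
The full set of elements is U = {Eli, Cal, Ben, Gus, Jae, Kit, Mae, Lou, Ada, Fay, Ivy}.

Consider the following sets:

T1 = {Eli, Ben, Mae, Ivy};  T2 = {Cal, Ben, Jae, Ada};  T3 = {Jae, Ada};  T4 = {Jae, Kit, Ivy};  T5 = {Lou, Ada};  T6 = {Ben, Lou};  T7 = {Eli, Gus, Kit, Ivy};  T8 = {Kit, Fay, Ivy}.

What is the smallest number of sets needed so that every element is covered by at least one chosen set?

5

Take {T1, T2, T5, T7, T8}. Their union is {Eli, Cal, Ben, Gus, Jae, Kit, Mae, Lou, Ada, Fay, Ivy}, which is all 11 elements.
No 4 of the 8 sets cover everything (all 70 combinations miss at least one element), so 5 is optimal.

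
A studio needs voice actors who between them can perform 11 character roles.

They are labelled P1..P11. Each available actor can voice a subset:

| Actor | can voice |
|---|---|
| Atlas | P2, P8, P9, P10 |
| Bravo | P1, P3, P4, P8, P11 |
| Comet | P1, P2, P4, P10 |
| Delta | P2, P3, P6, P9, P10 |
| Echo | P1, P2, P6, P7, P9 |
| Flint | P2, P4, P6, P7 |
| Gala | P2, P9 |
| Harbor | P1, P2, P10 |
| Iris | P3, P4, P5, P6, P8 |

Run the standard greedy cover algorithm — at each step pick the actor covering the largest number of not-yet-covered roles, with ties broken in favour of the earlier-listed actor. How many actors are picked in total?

4

Greedy: pick Bravo (covers 5 new) → pick Delta (covers 4 new) → pick Echo (covers 1 new) → pick Iris (covers 1 new). Total picks: 4.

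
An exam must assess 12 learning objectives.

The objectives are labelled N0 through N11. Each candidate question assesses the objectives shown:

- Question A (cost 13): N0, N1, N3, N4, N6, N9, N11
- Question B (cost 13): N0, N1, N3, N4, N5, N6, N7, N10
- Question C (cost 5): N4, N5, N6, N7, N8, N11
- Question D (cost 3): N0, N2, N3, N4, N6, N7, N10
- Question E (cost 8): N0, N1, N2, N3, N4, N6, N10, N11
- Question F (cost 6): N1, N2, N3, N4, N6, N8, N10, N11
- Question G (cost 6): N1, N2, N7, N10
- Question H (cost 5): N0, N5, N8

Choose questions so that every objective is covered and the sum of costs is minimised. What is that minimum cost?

21

A, C, D together cover every objective (A ∪ C ∪ D = {N0, N1, N2, N3, N4, N5, N6, N7, N8, N9, N10, N11}); total cost 13 + 5 + 3 = 21.
The greedy pick D, C, F, A costs 27; no covering selection beats 21.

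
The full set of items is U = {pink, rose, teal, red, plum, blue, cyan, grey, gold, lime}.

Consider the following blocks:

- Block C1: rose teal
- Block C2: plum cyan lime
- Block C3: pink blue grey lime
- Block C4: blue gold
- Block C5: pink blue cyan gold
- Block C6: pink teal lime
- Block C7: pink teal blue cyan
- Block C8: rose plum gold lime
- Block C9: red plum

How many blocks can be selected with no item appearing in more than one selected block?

C1, C2, C4 are pairwise disjoint (C1={rose,teal}; C2={plum,cyan,lime}; C4={blue,gold}).
Every remaining block overlaps one of these, and no 4 of the listed blocks are pairwise disjoint, so 3 is the maximum.

3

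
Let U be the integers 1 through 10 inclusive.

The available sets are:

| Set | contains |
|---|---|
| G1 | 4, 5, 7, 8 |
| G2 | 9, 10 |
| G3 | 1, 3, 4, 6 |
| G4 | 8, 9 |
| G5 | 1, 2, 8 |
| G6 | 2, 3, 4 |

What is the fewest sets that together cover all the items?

G1 and G2 and G3 and G5 together: G1 ∪ G2 ∪ G3 ∪ G5 = {1, 2, 3, 4, 5, 6, 7, 8, 9, 10} — every item is covered.
No 3 of the 6 sets cover everything (all 20 combinations miss at least one item), so 4 is optimal.

4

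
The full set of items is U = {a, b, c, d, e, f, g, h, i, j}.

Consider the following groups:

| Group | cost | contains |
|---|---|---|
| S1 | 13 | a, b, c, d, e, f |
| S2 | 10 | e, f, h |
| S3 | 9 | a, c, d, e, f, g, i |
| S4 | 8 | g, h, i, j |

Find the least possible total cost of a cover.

S1, S4 together cover every item (S1 ∪ S4 = {a, b, c, d, e, f, g, h, i, j}); total cost 13 + 8 = 21.
The greedy pick S3, S4, S1 costs 30; no covering selection beats 21.

21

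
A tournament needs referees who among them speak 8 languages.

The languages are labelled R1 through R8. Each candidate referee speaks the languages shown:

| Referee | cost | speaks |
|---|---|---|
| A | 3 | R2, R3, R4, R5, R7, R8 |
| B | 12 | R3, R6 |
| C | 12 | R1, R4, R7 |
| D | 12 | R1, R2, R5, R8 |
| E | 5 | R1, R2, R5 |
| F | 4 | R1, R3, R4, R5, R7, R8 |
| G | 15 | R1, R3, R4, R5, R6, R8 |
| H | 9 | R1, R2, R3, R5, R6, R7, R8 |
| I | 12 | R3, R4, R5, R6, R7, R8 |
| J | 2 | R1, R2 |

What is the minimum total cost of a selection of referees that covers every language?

12

A, H together cover every language (A ∪ H = {R1, R2, R3, R4, R5, R6, R7, R8}); total cost 3 + 9 = 12.
The greedy pick A, J, H costs 14; no covering selection beats 12.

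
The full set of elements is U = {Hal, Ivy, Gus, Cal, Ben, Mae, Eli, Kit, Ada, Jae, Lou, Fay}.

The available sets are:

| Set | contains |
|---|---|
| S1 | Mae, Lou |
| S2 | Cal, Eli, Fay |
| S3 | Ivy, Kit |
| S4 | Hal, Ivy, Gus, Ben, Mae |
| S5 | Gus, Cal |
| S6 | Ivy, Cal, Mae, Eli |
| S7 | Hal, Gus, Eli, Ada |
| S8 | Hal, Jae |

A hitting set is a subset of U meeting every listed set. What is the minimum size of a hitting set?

The 4 elements {Hal, Ivy, Cal, Mae} hit every set.
The sets S1, S3, S5, S8 are pairwise disjoint, so any hitting set needs a separate element for each — at least 4. Hence 4 is optimal.

4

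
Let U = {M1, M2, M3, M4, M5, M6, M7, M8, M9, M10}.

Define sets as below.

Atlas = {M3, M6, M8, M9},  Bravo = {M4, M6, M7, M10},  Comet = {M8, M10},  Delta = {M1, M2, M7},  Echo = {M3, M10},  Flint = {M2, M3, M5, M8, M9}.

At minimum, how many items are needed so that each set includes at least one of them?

H = {M7, M9, M10} meets every set (each contains at least one member of H), and |H| = 3.
No choice of 2 items meets every set, so 3 is the minimum.

3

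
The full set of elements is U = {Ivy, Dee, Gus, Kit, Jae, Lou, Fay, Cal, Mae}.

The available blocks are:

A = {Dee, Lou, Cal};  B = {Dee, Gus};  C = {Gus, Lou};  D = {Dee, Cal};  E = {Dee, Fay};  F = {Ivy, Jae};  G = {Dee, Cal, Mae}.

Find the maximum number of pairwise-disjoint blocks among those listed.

C, E, F are pairwise disjoint (C={Gus,Lou}; E={Dee,Fay}; F={Ivy,Jae}).
Every remaining block overlaps one of these, and no 4 of the listed blocks are pairwise disjoint, so 3 is the maximum.

3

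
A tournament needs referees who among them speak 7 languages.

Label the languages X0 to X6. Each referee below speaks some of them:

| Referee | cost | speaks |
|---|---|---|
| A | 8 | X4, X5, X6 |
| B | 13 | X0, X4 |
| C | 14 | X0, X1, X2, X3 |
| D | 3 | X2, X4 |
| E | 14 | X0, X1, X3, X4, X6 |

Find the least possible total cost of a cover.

A, C together cover every language (A ∪ C = {X0, X1, X2, X3, X4, X5, X6}); total cost 8 + 14 = 22.
The greedy pick D, E, A costs 25; no covering selection beats 22.

22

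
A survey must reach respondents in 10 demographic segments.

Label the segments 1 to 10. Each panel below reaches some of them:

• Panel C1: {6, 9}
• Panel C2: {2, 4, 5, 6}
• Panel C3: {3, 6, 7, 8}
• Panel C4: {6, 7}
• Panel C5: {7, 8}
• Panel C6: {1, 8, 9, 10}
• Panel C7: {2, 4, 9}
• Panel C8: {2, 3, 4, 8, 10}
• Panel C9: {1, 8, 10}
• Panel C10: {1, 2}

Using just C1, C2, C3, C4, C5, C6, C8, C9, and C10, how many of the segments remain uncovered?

Union of C1, C2, C3, C4, C5, C6, C8, C9, C10 = {1, 2, 3, 4, 5, 6, 7, 8, 9, 10} — that's every segment, so 0 are uncovered.

0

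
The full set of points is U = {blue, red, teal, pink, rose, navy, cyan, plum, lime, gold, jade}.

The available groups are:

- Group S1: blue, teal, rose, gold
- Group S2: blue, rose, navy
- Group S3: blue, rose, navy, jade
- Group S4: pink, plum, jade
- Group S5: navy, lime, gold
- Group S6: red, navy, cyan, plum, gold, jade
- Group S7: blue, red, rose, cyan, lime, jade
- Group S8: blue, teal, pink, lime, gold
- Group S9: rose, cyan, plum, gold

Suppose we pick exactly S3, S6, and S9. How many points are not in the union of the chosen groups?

3

Union of S3, S6, S9 = {blue, red, rose, navy, cyan, plum, gold, jade}.
Not covered: teal, pink, lime — 3 points.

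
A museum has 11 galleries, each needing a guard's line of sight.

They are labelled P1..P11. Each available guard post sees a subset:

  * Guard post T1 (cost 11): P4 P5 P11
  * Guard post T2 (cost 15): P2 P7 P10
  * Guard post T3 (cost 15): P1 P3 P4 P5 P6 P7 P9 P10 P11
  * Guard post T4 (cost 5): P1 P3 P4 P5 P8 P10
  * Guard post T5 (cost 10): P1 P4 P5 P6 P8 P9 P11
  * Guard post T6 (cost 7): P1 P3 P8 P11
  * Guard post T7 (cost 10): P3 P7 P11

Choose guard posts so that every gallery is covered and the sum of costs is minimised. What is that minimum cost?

T2, T4, T5 together cover every gallery (T2 ∪ T4 ∪ T5 = {P1, P2, P3, P4, P5, P6, P7, P8, P9, P10, P11}); total cost 15 + 5 + 10 = 30.
No covering selection has total cost below 30.

30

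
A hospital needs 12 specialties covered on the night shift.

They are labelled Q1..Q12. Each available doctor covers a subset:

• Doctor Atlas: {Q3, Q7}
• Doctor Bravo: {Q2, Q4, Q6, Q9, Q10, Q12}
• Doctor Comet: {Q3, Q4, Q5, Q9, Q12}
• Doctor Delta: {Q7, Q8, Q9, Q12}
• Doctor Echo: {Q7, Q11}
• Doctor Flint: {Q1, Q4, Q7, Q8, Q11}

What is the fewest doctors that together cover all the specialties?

3

Bravo and Comet and Flint together: Bravo ∪ Comet ∪ Flint = {Q1, Q2, Q3, Q4, Q5, Q6, Q7, Q8, Q9, Q10, Q11, Q12} — every specialty is covered.
Only Flint contains Q1, so Flint is forced; the remaining 7 specialties need at least 2 more doctors (each remaining doctor adds at most 5) — so at least 3 doctors are needed, and 3 is optimal.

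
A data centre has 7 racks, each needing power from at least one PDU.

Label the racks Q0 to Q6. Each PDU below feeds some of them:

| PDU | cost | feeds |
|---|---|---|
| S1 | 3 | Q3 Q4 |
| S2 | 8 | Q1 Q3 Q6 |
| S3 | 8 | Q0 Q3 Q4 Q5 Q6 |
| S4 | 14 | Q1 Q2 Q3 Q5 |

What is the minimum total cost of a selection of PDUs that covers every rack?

22

S3, S4 together cover every rack (S3 ∪ S4 = {Q0, Q1, Q2, Q3, Q4, Q5, Q6}); total cost 8 + 14 = 22.
The greedy pick S1, S3, S4 costs 25; no covering selection beats 22.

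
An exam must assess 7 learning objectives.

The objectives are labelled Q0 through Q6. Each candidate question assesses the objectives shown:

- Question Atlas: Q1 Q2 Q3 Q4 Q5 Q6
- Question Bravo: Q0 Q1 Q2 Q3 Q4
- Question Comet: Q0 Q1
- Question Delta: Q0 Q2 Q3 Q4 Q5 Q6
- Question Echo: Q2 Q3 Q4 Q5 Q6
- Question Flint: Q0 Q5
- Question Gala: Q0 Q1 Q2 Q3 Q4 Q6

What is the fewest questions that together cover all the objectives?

2

Comet and Echo together: Comet ∪ Echo = {Q0, Q1, Q2, Q3, Q4, Q5, Q6} — every objective is covered.
No single question has all 7 objectives (the largest, Atlas, has 6), so 2 is optimal.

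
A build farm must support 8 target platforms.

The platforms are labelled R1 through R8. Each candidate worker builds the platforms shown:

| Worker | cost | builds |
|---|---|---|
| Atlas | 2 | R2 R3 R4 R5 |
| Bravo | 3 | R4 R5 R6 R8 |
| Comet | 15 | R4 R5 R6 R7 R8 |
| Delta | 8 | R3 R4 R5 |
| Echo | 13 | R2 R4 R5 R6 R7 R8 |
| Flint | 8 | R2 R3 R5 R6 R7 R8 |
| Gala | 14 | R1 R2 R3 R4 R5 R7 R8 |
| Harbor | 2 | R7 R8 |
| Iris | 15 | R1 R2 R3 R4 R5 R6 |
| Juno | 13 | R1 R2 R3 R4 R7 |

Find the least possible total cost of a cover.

Bravo, Juno together cover every platform (Bravo ∪ Juno = {R1, R2, R3, R4, R5, R6, R7, R8}); total cost 3 + 13 = 16.
The greedy pick Atlas, Harbor, Bravo, Juno costs 20; no covering selection beats 16.

16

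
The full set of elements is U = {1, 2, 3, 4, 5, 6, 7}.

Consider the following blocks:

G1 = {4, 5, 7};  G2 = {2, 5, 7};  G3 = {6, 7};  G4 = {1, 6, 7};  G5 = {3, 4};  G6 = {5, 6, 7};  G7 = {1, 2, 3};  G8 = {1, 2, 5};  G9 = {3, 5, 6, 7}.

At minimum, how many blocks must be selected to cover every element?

Take {G1, G4, G7}. Their union is {1, 2, 3, 4, 5, 6, 7}, which is all 7 elements.
No 2 of the 9 blocks cover everything (all 36 combinations miss at least one element), so 3 is optimal.

3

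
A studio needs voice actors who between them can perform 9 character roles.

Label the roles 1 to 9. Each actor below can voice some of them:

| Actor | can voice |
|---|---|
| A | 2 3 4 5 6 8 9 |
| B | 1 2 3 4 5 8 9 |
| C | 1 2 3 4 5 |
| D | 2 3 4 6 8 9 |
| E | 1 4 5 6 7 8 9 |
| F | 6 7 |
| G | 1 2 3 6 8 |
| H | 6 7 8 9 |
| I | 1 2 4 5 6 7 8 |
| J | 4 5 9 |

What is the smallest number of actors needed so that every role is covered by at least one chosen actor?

Take {B, F}. Their union is {1, 2, 3, 4, 5, 6, 7, 8, 9}, which is all 9 roles.
No single actor has all 9 roles (the largest, A, has 7), so 2 is optimal.

2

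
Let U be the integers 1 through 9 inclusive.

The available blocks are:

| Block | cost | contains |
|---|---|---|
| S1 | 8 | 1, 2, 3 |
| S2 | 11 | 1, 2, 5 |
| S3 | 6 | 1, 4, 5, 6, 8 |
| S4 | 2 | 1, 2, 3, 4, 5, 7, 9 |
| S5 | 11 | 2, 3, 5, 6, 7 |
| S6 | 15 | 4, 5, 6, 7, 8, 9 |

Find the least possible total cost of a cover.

S3, S4 together cover every item (S3 ∪ S4 = {1, 2, 3, 4, 5, 6, 7, 8, 9}); total cost 6 + 2 = 8.
No covering selection has total cost below 8.

8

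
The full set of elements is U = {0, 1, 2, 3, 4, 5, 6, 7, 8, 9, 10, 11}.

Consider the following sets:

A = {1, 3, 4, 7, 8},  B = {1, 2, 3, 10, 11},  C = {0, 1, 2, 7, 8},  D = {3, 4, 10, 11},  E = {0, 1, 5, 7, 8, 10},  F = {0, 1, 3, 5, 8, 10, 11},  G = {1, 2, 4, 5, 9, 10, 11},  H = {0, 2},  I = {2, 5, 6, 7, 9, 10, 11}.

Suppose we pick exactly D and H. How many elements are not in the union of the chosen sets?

6

Union of D, H = {0, 2, 3, 4, 10, 11}.
Not covered: 1, 5, 6, 7, 8, 9 — 6 elements.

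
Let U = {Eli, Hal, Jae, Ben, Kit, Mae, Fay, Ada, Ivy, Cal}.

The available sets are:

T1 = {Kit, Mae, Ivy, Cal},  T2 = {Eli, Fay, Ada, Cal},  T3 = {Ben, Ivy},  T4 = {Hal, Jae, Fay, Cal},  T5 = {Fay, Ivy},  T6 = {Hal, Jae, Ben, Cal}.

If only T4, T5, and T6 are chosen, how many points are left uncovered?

4

Union of T4, T5, T6 = {Hal, Jae, Ben, Fay, Ivy, Cal}.
Not covered: Eli, Kit, Mae, Ada — 4 points.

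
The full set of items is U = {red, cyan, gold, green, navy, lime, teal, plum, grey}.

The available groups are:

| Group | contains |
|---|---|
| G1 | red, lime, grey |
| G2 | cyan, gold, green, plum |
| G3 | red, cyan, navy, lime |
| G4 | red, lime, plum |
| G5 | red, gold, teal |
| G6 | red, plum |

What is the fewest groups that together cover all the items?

4

Take {G1, G2, G3, G5}. Their union is {red, cyan, gold, green, navy, lime, teal, plum, grey}, which is all 9 items.
No 3 of the 6 groups cover everything (all 20 combinations miss at least one item), so 4 is optimal.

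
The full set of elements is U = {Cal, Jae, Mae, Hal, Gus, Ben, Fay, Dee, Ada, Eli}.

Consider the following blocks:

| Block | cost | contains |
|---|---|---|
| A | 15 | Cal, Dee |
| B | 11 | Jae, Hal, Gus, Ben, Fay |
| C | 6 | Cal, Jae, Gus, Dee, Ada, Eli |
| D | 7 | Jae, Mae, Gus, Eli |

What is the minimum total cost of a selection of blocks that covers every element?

24

B, C, D together cover every element (B ∪ C ∪ D = {Cal, Jae, Mae, Hal, Gus, Ben, Fay, Dee, Ada, Eli}); total cost 11 + 6 + 7 = 24.
No covering selection has total cost below 24.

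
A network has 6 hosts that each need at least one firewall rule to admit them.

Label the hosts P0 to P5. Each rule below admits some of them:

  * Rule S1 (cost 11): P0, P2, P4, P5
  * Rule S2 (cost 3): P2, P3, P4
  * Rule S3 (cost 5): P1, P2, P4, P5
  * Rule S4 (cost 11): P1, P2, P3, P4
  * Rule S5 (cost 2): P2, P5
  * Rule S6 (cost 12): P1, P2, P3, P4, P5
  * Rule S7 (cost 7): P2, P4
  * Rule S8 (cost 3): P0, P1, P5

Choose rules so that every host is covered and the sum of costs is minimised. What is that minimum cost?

6

S2, S8 together cover every host (S2 ∪ S8 = {P0, P1, P2, P3, P4, P5}); total cost 3 + 3 = 6.
No covering selection has total cost below 6.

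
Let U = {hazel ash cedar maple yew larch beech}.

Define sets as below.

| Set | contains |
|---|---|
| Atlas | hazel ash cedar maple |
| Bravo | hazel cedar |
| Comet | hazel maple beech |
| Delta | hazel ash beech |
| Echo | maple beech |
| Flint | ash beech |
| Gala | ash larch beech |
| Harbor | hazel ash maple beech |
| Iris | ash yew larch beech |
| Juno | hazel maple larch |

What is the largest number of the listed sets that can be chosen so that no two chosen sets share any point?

Flint, Juno are pairwise disjoint (Flint={ash,beech}; Juno={hazel,maple,larch}).
Every remaining set overlaps one of these, and no 3 of the listed sets are pairwise disjoint, so 2 is the maximum.

2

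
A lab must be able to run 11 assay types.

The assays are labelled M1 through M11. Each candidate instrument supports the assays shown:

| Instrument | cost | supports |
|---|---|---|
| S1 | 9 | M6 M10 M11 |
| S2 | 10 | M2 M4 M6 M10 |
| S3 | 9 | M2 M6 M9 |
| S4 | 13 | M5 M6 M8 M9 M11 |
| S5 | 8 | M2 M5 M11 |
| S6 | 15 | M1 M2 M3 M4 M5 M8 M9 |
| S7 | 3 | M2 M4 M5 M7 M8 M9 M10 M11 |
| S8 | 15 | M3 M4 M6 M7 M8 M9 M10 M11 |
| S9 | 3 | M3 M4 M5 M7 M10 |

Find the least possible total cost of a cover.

S1, S6, S7 together cover every assay (S1 ∪ S6 ∪ S7 = {M1, M2, M3, M4, M5, M6, M7, M8, M9, M10, M11}); total cost 9 + 15 + 3 = 27.
The greedy pick S7, S9, S1, S6 costs 30; no covering selection beats 27.

27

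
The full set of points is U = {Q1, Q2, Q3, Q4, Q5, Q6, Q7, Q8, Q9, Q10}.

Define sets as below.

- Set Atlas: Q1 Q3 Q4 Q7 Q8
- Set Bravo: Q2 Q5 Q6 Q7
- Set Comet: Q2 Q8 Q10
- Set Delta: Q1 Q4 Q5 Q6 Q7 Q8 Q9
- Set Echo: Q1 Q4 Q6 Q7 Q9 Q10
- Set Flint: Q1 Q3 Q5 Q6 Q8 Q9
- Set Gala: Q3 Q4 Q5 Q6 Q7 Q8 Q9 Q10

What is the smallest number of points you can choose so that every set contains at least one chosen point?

2

H = {Q6, Q8} meets every set (each contains at least one member of H), and |H| = 2.
No single point lies in every set, so at least 2 are needed and 2 is optimal.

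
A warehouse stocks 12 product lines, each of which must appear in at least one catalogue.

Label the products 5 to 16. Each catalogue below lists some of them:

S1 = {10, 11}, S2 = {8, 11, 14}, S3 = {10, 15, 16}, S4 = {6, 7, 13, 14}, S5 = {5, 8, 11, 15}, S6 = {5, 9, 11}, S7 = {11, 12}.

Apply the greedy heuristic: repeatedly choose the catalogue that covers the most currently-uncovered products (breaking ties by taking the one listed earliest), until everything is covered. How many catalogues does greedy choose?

5

Greedy: pick S4 (covers 4 new) → pick S5 (covers 4 new) → pick S3 (covers 2 new) → pick S6 (covers 1 new) → pick S7 (covers 1 new). Total picks: 5.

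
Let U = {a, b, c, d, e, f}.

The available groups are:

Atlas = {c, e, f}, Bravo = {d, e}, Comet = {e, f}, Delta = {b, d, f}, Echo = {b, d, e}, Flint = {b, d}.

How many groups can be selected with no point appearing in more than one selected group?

2

Atlas, Flint are pairwise disjoint (Atlas={c,e,f}; Flint={b,d}).
Every remaining group overlaps one of these, and no 3 of the listed groups are pairwise disjoint, so 2 is the maximum.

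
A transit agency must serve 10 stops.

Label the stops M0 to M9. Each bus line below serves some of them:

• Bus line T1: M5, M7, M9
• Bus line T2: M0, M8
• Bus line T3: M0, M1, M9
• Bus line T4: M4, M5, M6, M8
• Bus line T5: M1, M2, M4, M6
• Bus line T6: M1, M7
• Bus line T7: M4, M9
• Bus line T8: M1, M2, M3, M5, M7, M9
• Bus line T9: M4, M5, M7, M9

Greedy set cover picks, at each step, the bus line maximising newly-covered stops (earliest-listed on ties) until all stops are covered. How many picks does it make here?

3

Greedy: pick T8 (covers 6 new) → pick T4 (covers 3 new) → pick T2 (covers 1 new). Total picks: 3.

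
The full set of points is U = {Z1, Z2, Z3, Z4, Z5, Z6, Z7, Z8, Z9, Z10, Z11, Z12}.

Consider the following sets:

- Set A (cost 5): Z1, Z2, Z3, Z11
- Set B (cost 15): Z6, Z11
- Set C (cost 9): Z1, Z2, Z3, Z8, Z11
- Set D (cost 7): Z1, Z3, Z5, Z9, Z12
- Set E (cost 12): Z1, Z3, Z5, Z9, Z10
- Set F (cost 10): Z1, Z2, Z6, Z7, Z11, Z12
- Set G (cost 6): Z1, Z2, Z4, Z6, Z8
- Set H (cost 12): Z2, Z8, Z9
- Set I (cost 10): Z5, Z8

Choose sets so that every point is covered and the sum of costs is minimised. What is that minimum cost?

E, F, G together cover every point (E ∪ F ∪ G = {Z1, Z2, Z3, Z4, Z5, Z6, Z7, Z8, Z9, Z10, Z11, Z12}); total cost 12 + 10 + 6 = 28.
The greedy pick G, D, A, F, E costs 40; no covering selection beats 28.

28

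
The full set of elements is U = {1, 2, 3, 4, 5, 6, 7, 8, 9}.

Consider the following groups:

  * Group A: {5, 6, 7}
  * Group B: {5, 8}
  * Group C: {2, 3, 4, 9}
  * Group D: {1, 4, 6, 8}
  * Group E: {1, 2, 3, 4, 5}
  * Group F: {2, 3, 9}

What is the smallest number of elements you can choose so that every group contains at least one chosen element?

Take H = {1, 3, 5}. Each listed group contains at least one of these, so H is a hitting set of size 3.
No choice of 2 elements meets every group, so 3 is the minimum.

3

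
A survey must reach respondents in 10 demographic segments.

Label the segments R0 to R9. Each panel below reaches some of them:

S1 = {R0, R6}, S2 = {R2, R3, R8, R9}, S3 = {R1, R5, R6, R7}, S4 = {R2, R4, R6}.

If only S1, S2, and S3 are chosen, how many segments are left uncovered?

1

Union of S1, S2, S3 = {R0, R1, R2, R3, R5, R6, R7, R8, R9}.
Not covered: R4 — 1 segment.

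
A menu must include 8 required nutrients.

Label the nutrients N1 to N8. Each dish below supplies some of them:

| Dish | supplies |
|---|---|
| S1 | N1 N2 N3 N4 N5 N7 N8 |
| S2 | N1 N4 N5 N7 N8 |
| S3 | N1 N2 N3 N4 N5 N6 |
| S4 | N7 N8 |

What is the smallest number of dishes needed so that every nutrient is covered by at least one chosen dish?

2

S2 and S3 together: S2 ∪ S3 = {N1, N2, N3, N4, N5, N6, N7, N8} — every nutrient is covered.
No single dish has all 8 nutrients (the largest, S1, has 7), so 2 is optimal.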